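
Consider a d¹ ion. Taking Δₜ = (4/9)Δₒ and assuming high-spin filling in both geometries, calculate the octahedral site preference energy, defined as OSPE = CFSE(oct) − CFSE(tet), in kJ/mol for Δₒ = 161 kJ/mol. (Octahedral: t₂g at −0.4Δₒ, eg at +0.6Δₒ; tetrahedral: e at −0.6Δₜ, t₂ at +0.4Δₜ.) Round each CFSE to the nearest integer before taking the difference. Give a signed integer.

Octahedral (high-spin): t2g^1 e_g^0, CFSE = 1(−0.4) + 0(+0.6) = -0.4Δₒ = -0.4 × 161 = -64 kJ/mol.
In a tetrahedral site the filling is e^1 t2^0: CFSE(tet) = -0.6Δₜ = -0.6 × (4/9)(161) = -43 kJ/mol.
OSPE = -64 − (-43) = -21 kJ/mol.

-21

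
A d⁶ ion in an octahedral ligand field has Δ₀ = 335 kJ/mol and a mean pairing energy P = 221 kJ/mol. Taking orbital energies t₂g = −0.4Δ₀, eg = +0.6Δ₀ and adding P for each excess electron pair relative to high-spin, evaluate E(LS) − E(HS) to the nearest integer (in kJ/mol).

In the high-spin limit (t₂g⁴ eg²) the orbital term is -0.4Δ₀ = -134 kJ/mol, with no excess pairing.
Low-spin t₂g⁶ eg⁰ gives -2.4Δ₀ = -804 kJ/mol, but forming 2 extra pairs costs 2P = 442 kJ/mol, so E(LS) = -804 + 442 = -362 kJ/mol.
E(LS) − E(HS) = -362 − (-134) = -228 kJ/mol.

-228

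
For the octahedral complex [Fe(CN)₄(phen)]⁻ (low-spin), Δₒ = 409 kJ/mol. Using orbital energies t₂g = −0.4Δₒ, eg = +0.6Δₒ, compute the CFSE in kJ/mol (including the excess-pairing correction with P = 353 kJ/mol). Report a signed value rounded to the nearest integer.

Ligand charges: 4×(-1) from CN⁻ and 1×(+0) from phen sum to -4; with overall charge -1, Fe is +3.
Fe³⁺: group 8, so d-count = 8 − 3 = 5.
The d⁵ electrons fill as t₂g⁵ eg⁰.
Orbital CFSE = 5(-0.4) + 0(0.6) = -2.0Δₒ = -2.0 × 409 = -818 kJ/mol.
Pairing penalty: 2 pairs vs 0 in the high-spin reference → 2 extra × P = 706 kJ/mol.
Combining: -818 + 706 = -112 kJ/mol.

-112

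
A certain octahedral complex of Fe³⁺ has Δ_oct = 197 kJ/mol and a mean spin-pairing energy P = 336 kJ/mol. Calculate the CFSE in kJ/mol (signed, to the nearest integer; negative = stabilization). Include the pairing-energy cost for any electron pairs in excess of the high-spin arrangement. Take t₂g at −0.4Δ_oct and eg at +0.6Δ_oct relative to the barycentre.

Fe is in group 8, so Fe³⁺ is d⁵ (8 − 3 = 5).
With Δ_oct < P the complex is high-spin.
Filling d⁵ accordingly: t₂g³ eg².
Orbital CFSE = 0.0Δ_oct = 0.0 × 197 = 0 kJ/mol.
High-spin has no excess pairs, so no pairing correction applies.

0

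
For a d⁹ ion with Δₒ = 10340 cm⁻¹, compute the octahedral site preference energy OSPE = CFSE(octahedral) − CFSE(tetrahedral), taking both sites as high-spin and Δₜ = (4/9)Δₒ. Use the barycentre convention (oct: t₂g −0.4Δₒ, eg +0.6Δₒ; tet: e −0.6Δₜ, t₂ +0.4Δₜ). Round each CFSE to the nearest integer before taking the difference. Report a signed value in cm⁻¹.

Octahedral high-spin t₂g⁶ eg³: CFSE = -0.6 × 10340 = -6204 cm⁻¹.
Tetrahedral: e⁴ t₂⁵, CFSE = 4(−0.6) + 5(+0.4) = -0.4Δₜ = -0.4 × (4/9) × 10340 = -1838 cm⁻¹.
Subtracting, OSPE = -6204 − (-1838) = -4366 cm⁻¹.

-4366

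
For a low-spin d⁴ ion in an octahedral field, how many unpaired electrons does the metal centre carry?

2

Configuration: t2g^4 e_g^0, giving 2 unpaired electrons.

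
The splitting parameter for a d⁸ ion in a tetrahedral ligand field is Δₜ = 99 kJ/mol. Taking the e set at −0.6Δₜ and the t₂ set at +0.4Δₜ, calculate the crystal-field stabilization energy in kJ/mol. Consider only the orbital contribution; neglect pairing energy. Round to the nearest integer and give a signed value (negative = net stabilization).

With tetrahedral geometry the complex is necessarily high-spin.
The d⁸ electrons fill as e⁴ t₂⁴.
The orbital stabilization is -0.8Δₜ = -0.8 × 99 = -79 kJ/mol.

-79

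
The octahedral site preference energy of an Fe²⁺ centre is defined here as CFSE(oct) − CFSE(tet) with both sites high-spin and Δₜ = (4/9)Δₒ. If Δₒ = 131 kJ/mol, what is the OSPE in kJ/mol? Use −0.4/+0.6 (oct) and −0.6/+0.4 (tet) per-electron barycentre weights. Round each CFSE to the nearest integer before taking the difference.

Fe²⁺: group 8, so d-count = 8 − 2 = 6.
Octahedral high-spin t₂g⁴ eg²: CFSE = -0.4 × 131 = -52 kJ/mol.
Tetrahedral e³ t₂³ gives -0.6Δₜ = -0.6 × (4/9) × 131 = -35 kJ/mol.
OSPE = -52 − (-35) = -17 kJ/mol.

-17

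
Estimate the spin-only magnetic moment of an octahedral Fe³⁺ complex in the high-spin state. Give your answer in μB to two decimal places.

5.92 μB

Fe sits in group 8; removing 3 electrons leaves Fe³⁺ with 8 − 3 = 5 d electrons.
Configuration: t2g^3 e_g^2 → 5 unpaired electrons.
μ(spin-only) = √[5(5+2)] = √35 ≈ 5.92 μB.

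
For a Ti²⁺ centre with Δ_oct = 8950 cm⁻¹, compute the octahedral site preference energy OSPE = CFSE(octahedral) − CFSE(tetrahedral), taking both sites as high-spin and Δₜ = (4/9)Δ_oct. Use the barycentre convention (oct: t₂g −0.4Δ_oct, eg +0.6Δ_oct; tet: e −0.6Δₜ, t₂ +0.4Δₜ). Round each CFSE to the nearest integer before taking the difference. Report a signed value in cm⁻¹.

-2387

Ti sits in group 4; removing 2 electrons leaves Ti²⁺ with 4 − 2 = 2 d electrons.
In an octahedral site d² (HS) is t₂g² eg⁰, giving CFSE(oct) = -0.8Δ_oct = -7160 cm⁻¹.
Tetrahedral e² t₂⁰ gives -1.2Δₜ = -1.2 × (4/9) × 8950 = -4773 cm⁻¹.
OSPE = CFSE(oct) − CFSE(tet) = -7160 − (-4773) = -2387 cm⁻¹.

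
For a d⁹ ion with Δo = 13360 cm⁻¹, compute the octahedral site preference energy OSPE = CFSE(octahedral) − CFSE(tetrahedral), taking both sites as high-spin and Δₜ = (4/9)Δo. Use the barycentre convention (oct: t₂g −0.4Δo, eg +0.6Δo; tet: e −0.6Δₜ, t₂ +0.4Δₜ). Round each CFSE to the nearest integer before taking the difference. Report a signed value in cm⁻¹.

In an octahedral site d⁹ (HS) is t2g^6 e_g^3, giving CFSE(oct) = -0.6Δo = -8016 cm⁻¹.
In a tetrahedral site the filling is e^4 t2^5: CFSE(tet) = -0.4Δₜ = -0.4 × (4/9)(13360) = -2375 cm⁻¹.
Subtracting, OSPE = -8016 − (-2375) = -5641 cm⁻¹.

-5641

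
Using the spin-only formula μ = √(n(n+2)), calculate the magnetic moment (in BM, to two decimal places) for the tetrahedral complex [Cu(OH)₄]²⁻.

Each OH⁻ contributes -1; 4 × (-1) = -4. With overall charge -2, Cu is in the +2 oxidation state.
Cu is in group 11, so Cu²⁺ is d⁹ (11 − 2 = 9).
Tetrahedral fields are weak (Δₜ ≈ 4/9 Δₒ), so electrons fill high-spin.
Configuration: e⁴ t₂⁵ → 1 unpaired electron.
μ(spin-only) = √[1(1+2)] = √3 ≈ 1.73 BM.

1.73 BM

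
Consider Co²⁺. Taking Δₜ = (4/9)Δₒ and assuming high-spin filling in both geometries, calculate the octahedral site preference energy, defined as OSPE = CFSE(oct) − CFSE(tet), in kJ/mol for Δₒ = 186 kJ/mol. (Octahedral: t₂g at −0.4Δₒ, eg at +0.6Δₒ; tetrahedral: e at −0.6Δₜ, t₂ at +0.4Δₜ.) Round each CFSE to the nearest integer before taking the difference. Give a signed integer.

Co is in group 9, so Co²⁺ is d⁷ (9 − 2 = 7).
Octahedral high-spin t2g^5 e_g^2: CFSE = -0.8 × 186 = -149 kJ/mol.
Tetrahedral e^4 t2^3 gives -1.2Δₜ = -1.2 × (4/9) × 186 = -99 kJ/mol.
OSPE = CFSE(oct) − CFSE(tet) = -149 − (-99) = -50 kJ/mol.

-50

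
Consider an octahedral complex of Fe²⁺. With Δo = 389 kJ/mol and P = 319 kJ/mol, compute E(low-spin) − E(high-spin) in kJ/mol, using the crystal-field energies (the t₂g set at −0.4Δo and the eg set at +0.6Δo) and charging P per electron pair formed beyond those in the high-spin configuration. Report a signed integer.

-140

Fe²⁺: group 8, so d-count = 8 − 2 = 6.
In the high-spin limit (t₂g⁴ eg²) the orbital term is -0.4Δo = -156 kJ/mol, with no excess pairing.
For low-spin the configuration is t₂g⁶ eg⁰: orbital energy -2.4 × 389 = -934 kJ/mol, and 2 additional pairs relative to high-spin add 638 kJ/mol, giving -296 kJ/mol.
Thus E(LS) − E(HS) = -140 kJ/mol.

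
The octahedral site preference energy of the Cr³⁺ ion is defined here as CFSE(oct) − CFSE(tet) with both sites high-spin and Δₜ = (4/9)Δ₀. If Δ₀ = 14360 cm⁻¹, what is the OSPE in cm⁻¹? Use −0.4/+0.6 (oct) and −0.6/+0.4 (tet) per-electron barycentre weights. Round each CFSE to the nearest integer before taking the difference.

Group 6 minus oxidation state +3 gives a d³ configuration for Cr³⁺.
In an octahedral site d³ (HS) is t2g^3 e_g^0, giving CFSE(oct) = -1.2Δ₀ = -17232 cm⁻¹.
Tetrahedral: e^2 t2^1, CFSE = 2(−0.6) + 1(+0.4) = -0.8Δₜ = -0.8 × (4/9) × 14360 = -5106 cm⁻¹.
OSPE = -17232 − (-5106) = -12126 cm⁻¹.

-12126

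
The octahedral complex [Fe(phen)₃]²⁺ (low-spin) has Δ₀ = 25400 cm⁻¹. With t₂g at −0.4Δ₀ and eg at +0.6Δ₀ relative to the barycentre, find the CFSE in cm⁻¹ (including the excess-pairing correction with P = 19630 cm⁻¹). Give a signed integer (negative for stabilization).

phen is neutral, so the +2 overall charge sits on Fe: oxidation state +2.
Fe²⁺: group 8, so d-count = 8 − 2 = 6.
The d⁶ electrons fill as t₂g⁶ eg⁰.
CFSE(orbital) = 6×(-0.4Δ₀) + 0×(0.6Δ₀) = -2.4Δ₀; with Δ₀ = 25400 cm⁻¹ that is -60960 cm⁻¹.
High-spin d⁶ would be t₂g⁴ eg² with 1 pair; low-spin has 3, so 2 excess pairs cost +2P = +39260 cm⁻¹.
Net CFSE = -60960 + 39260 = -21700 cm⁻¹.

-21700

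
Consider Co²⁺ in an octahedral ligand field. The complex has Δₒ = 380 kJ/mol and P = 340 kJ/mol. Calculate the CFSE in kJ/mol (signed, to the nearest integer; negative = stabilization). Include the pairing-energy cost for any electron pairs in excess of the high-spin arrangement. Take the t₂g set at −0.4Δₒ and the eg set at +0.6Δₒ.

Co sits in group 9; removing 2 electrons leaves Co²⁺ with 9 − 2 = 7 d electrons.
With Δₒ > P the complex is low-spin.
That gives t₂g⁶ eg¹.
Orbital CFSE = -1.8Δₒ = -1.8 × 380 = -684 kJ/mol.
Excess pairs vs high-spin: 3 − 2 = 1; pairing cost = +340 kJ/mol.
Net CFSE = -684 + 340 = -344 kJ/mol.

-344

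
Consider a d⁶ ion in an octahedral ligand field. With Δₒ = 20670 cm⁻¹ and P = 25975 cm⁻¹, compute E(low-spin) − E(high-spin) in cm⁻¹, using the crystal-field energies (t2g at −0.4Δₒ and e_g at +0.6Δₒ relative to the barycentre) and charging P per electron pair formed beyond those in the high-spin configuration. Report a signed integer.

10610

High-spin d⁶ fills as t2g^4 e_g^2 with CFSE 4(−0.4) + 2(+0.6) = -0.4Δₒ = -8268 cm⁻¹.
For low-spin the configuration is t2g^6 e_g^0: orbital energy -2.4 × 20670 = -49608 cm⁻¹, and 2 additional pairs relative to high-spin add 51950 cm⁻¹, giving 2342 cm⁻¹.
The difference is 2342 − (-8268) = 10610 cm⁻¹, so high-spin lies lower.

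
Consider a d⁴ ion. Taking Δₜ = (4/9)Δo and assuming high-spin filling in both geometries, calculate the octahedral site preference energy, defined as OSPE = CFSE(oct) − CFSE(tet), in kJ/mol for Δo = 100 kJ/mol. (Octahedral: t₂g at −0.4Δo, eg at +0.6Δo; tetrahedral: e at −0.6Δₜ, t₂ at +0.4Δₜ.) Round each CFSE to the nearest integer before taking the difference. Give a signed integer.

-42

Octahedral (high-spin): t2g^3 e_g^1, CFSE = 3(−0.4) + 1(+0.6) = -0.6Δo = -0.6 × 100 = -60 kJ/mol.
Tetrahedral e^2 t2^2 gives -0.4Δₜ = -0.4 × (4/9) × 100 = -18 kJ/mol.
OSPE = -60 − (-18) = -42 kJ/mol.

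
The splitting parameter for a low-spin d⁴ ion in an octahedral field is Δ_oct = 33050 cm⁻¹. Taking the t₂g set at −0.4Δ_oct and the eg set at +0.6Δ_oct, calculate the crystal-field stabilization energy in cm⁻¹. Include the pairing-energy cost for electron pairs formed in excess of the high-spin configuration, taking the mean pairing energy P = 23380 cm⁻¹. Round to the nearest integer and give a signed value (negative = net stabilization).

The d⁴ electrons fill as t₂g⁴ eg⁰.
The orbital stabilization is -1.6Δ_oct = -1.6 × 33050 = -52880 cm⁻¹.
Pairing penalty: 1 pair vs 0 in the high-spin reference → 1 extra × P = 23380 cm⁻¹.
Overall CFSE = -52880 + 23380 = -29500 cm⁻¹.

-29500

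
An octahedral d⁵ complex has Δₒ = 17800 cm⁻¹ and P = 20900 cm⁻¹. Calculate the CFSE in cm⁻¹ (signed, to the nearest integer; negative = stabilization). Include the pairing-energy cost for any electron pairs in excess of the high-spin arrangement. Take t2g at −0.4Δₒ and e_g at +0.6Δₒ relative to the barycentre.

Δₒ < P, so pairing is avoided: the ground state is high-spin.
That gives t2g^3 e_g^2.
Orbital CFSE = 0.0Δₒ = 0.0 × 17800 = 0 cm⁻¹.
High-spin has no excess pairs, so no pairing correction applies.

0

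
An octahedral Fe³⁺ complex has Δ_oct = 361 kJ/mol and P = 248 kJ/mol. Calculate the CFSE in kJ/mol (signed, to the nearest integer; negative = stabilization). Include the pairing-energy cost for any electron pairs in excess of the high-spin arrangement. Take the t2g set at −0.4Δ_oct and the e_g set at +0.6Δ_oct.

-226

Group 8 minus oxidation state +3 gives a d⁵ configuration for Fe³⁺.
Since Δ_oct = 361 kJ/mol > P = 248 kJ/mol, the complex adopts the low-spin configuration.
Filling d⁵ accordingly: t2g^5 e_g^0.
Orbital CFSE = -2.0Δ_oct = -2.0 × 361 = -722 kJ/mol.
Excess pairs vs high-spin: 2 − 0 = 2; pairing cost = +496 kJ/mol.
Net CFSE = -722 + 496 = -226 kJ/mol.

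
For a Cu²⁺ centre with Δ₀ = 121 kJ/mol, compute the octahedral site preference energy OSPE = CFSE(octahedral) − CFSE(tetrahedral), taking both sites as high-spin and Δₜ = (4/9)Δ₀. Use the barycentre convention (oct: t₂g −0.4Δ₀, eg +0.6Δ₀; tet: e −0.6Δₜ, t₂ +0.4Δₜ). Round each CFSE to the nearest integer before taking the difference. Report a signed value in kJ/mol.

Cu is in group 11, so Cu²⁺ is d⁹ (11 − 2 = 9).
Octahedral (high-spin): t₂g⁶ eg³, CFSE = 6(−0.4) + 3(+0.6) = -0.6Δ₀ = -0.6 × 121 = -73 kJ/mol.
In a tetrahedral site the filling is e⁴ t₂⁵: CFSE(tet) = -0.4Δₜ = -0.4 × (4/9)(121) = -22 kJ/mol.
Subtracting, OSPE = -73 − (-22) = -51 kJ/mol.

-51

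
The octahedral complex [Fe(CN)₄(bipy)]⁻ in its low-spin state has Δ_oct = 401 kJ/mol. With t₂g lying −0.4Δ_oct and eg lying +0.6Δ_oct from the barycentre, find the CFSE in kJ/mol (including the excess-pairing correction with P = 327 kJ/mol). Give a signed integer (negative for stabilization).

-148

Ligand charges: 4×(-1) from CN⁻ and 1×(+0) from bipy sum to -4; with overall charge -1, Fe is +3.
Fe is in group 8, so Fe³⁺ is d⁵ (8 − 3 = 5).
Electron filling gives t₂g⁵ eg⁰.
The orbital stabilization is -2.0Δ_oct = -2.0 × 401 = -802 kJ/mol.
High-spin d⁵ would be t₂g³ eg² with 0 pairs; low-spin has 2, so 2 excess pairs cost +2P = +654 kJ/mol.
Overall CFSE = -802 + 654 = -148 kJ/mol.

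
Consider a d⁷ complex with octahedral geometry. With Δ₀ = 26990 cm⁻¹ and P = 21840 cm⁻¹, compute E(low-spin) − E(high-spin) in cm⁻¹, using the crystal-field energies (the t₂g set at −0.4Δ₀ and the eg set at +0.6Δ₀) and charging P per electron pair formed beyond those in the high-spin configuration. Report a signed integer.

-5150

High-spin: t₂g⁵ eg², CFSE = -0.8Δ₀ = -21592 cm⁻¹.
Low-spin t₂g⁶ eg¹ gives -1.8Δ₀ = -48582 cm⁻¹, but forming 1 extra pair costs 1P = 21840 cm⁻¹, so E(LS) = -48582 + 21840 = -26742 cm⁻¹.
Thus E(LS) − E(HS) = -5150 cm⁻¹.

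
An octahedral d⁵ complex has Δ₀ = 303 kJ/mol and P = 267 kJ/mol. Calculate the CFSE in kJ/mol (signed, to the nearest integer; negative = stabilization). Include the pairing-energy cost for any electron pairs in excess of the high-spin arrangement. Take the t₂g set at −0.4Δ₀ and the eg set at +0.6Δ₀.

-72

With Δ₀ > P the complex is low-spin.
Filling d⁵ accordingly: t₂g⁵ eg⁰.
Orbital CFSE = -2.0Δ₀ = -2.0 × 303 = -606 kJ/mol.
Excess pairs vs high-spin: 2 − 0 = 2; pairing cost = +534 kJ/mol.
Net CFSE = -606 + 534 = -72 kJ/mol.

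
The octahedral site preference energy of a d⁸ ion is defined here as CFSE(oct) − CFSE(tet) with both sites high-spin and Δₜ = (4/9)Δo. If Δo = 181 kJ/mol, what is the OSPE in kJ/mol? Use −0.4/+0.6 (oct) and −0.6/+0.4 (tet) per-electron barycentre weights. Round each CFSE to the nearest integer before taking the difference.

-153

Octahedral high-spin t₂g⁶ eg²: CFSE = -1.2 × 181 = -217 kJ/mol.
Tetrahedral e⁴ t₂⁴ gives -0.8Δₜ = -0.8 × (4/9) × 181 = -64 kJ/mol.
OSPE = CFSE(oct) − CFSE(tet) = -217 − (-64) = -153 kJ/mol.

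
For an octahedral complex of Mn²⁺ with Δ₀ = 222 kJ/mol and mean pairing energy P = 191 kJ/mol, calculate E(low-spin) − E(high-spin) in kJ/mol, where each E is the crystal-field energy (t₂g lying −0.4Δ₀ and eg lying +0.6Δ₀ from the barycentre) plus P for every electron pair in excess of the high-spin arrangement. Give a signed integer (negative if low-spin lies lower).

-62

Mn sits in group 7; removing 2 electrons leaves Mn²⁺ with 7 − 2 = 5 d electrons.
High-spin: t₂g³ eg², CFSE = 0.0Δ₀ = 0 kJ/mol.
Low-spin t₂g⁵ eg⁰ gives -2.0Δ₀ = -444 kJ/mol, but forming 2 extra pairs costs 2P = 382 kJ/mol, so E(LS) = -444 + 382 = -62 kJ/mol.
E(LS) − E(HS) = -62 − (0) = -62 kJ/mol.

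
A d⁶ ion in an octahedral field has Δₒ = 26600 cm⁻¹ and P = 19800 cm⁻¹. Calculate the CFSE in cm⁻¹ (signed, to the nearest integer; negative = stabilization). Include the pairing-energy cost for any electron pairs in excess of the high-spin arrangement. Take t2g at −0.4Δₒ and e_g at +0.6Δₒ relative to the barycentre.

-24240

Since Δₒ = 26600 cm⁻¹ > P = 19800 cm⁻¹, the complex adopts the low-spin configuration.
That gives t2g^6 e_g^0.
Orbital CFSE = -2.4Δₒ = -2.4 × 26600 = -63840 cm⁻¹.
Excess pairs vs high-spin: 3 − 1 = 2; pairing cost = +39600 cm⁻¹.
Net CFSE = -63840 + 39600 = -24240 cm⁻¹.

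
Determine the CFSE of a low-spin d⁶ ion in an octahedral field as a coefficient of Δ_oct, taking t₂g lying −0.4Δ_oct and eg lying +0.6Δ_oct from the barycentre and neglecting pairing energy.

-2.4 Δ_oct

Configuration: t₂g⁶ eg⁰.
CFSE = 6(-0.4Δ_oct) + 0(0.6Δ_oct) = -2.4Δ_oct + 0.0Δ_oct = -2.4Δ_oct.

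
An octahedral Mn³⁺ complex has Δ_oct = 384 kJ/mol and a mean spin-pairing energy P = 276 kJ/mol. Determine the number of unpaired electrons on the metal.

2

Mn³⁺: group 7, so d-count = 7 − 3 = 4.
Since Δ_oct = 384 kJ/mol > P = 276 kJ/mol, the complex adopts the low-spin configuration.
Configuration: t₂g⁴ eg⁰.
Unpaired electrons: 2.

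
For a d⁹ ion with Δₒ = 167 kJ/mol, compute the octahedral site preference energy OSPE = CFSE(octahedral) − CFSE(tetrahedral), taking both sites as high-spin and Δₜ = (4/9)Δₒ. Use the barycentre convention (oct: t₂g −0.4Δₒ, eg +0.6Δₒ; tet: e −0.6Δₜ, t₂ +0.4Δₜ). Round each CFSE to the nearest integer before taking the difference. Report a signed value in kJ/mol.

-70

Octahedral high-spin t₂g⁶ eg³: CFSE = -0.6 × 167 = -100 kJ/mol.
Tetrahedral e⁴ t₂⁵ gives -0.4Δₜ = -0.4 × (4/9) × 167 = -30 kJ/mol.
OSPE = -100 − (-30) = -70 kJ/mol.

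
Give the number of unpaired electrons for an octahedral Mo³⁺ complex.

Mo sits in group 6; removing 3 electrons leaves Mo³⁺ with 6 − 3 = 3 d electrons.
Configuration: t₂g³ eg⁰, giving 3 unpaired electrons.

3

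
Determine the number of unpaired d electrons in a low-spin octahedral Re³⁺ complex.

Re is in group 7, so Re³⁺ is d⁴ (7 − 3 = 4).
Configuration: t₂g⁴ eg⁰, giving 2 unpaired electrons.

2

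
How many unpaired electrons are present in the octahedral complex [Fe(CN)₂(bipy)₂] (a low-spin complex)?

Ligand charges: 2×(-1) from CN⁻ and 2×(+0) from bipy sum to -2; with overall charge +0, Fe is +2.
Group 8 minus oxidation state +2 gives a d⁶ configuration for Fe²⁺.
Configuration: t2g^6 e_g^0, giving 0 unpaired electrons.

0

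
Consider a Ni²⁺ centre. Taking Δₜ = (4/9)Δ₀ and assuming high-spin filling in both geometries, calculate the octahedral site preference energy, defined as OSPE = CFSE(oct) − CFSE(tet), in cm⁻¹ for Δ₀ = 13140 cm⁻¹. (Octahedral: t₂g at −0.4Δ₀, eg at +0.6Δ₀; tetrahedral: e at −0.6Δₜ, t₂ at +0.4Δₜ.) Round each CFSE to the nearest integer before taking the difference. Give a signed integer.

Group 10 minus oxidation state +2 gives a d⁸ configuration for Ni²⁺.
In an octahedral site d⁸ (HS) is t₂g⁶ eg², giving CFSE(oct) = -1.2Δ₀ = -15768 cm⁻¹.
In a tetrahedral site the filling is e⁴ t₂⁴: CFSE(tet) = -0.8Δₜ = -0.8 × (4/9)(13140) = -4672 cm⁻¹.
Subtracting, OSPE = -15768 − (-4672) = -11096 cm⁻¹.

-11096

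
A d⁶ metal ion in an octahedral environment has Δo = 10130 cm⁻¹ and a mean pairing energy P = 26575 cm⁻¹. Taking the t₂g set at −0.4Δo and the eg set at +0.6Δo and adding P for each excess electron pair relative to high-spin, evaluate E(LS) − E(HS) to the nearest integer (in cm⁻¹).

High-spin d⁶ fills as t₂g⁴ eg² with CFSE 4(−0.4) + 2(+0.6) = -0.4Δo = -4052 cm⁻¹.
For low-spin the configuration is t₂g⁶ eg⁰: orbital energy -2.4 × 10130 = -24312 cm⁻¹, and 2 additional pairs relative to high-spin add 53150 cm⁻¹, giving 28838 cm⁻¹.
Thus E(LS) − E(HS) = 32890 cm⁻¹.

32890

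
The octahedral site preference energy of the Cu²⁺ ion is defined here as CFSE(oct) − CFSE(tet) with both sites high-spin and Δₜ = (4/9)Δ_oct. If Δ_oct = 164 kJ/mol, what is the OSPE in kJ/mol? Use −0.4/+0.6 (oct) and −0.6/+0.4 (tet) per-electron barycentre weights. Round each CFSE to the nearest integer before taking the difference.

Cu sits in group 11; removing 2 electrons leaves Cu²⁺ with 11 − 2 = 9 d electrons.
In an octahedral site d⁹ (HS) is t₂g⁶ eg³, giving CFSE(oct) = -0.6Δ_oct = -98 kJ/mol.
In a tetrahedral site the filling is e⁴ t₂⁵: CFSE(tet) = -0.4Δₜ = -0.4 × (4/9)(164) = -29 kJ/mol.
OSPE = -98 − (-29) = -69 kJ/mol.

-69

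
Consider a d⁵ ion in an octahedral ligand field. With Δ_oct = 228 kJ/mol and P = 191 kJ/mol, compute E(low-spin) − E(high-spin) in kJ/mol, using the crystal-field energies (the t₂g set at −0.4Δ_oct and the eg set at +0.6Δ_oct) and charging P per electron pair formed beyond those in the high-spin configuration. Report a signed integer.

High-spin: t₂g³ eg², CFSE = 0.0Δ_oct = 0 kJ/mol.
Low-spin t₂g⁵ eg⁰ gives -2.0Δ_oct = -456 kJ/mol, but forming 2 extra pairs costs 2P = 382 kJ/mol, so E(LS) = -456 + 382 = -74 kJ/mol.
E(LS) − E(HS) = -74 − (0) = -74 kJ/mol.

-74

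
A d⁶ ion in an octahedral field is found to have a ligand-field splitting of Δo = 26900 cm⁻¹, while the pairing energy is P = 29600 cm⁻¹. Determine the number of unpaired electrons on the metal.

4

With Δo < P the complex is high-spin.
Filling d⁶ accordingly: t₂g⁴ eg².
Unpaired electrons: 4.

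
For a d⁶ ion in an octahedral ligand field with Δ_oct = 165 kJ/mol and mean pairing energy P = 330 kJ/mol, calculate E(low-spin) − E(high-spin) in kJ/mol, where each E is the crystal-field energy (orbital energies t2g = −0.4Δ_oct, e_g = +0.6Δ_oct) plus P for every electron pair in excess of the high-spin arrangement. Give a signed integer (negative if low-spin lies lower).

High-spin d⁶ fills as t2g^4 e_g^2 with CFSE 4(−0.4) + 2(+0.6) = -0.4Δ_oct = -66 kJ/mol.
Low-spin: t2g^6 e_g^0, orbital CFSE = -2.4Δ_oct = -396 kJ/mol; plus 2 excess pairs × P = +660 kJ/mol; total 264 kJ/mol.
The difference is 264 − (-66) = 330 kJ/mol, so high-spin lies lower.

330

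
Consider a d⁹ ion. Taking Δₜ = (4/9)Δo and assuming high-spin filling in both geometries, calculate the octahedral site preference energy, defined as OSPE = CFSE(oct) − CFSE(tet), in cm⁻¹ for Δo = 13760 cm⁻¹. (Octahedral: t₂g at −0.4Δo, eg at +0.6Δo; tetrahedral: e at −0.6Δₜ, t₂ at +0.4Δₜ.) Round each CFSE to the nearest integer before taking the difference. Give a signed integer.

-5810

Octahedral (high-spin): t2g^6 e_g^3, CFSE = 6(−0.4) + 3(+0.6) = -0.6Δo = -0.6 × 13760 = -8256 cm⁻¹.
Tetrahedral: e^4 t2^5, CFSE = 4(−0.6) + 5(+0.4) = -0.4Δₜ = -0.4 × (4/9) × 13760 = -2446 cm⁻¹.
OSPE = -8256 − (-2446) = -5810 cm⁻¹.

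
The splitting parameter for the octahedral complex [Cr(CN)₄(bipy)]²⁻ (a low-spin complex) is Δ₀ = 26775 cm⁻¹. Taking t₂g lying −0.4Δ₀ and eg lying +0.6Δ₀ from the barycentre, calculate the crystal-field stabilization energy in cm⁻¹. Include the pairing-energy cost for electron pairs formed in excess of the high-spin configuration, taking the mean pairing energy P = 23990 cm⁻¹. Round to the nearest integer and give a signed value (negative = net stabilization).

Ligand charges: 4×(-1) from CN⁻ and 1×(+0) from bipy sum to -4; with overall charge -2, Cr is +2.
Cr²⁺: group 6, so d-count = 6 − 2 = 4.
Electron filling gives t₂g⁴ eg⁰.
CFSE(orbital) = 4×(-0.4Δ₀) + 0×(0.6Δ₀) = -1.6Δ₀; with Δ₀ = 26775 cm⁻¹ that is -42840 cm⁻¹.
Relative to high-spin t₂g³ eg¹ (0 paired), the low-spin configuration has 1 additional pair, contributing +1 × 23990 = +23990 cm⁻¹.
Net CFSE = -42840 + 23990 = -18850 cm⁻¹.

-18850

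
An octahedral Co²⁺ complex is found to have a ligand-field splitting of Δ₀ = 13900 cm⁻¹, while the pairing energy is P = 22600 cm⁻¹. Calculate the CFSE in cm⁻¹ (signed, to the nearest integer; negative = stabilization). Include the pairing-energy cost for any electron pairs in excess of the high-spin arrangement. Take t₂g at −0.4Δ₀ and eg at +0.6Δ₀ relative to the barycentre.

-11120

Co sits in group 9; removing 2 electrons leaves Co²⁺ with 9 − 2 = 7 d electrons.
Δ₀ < P, so pairing is avoided: the ground state is high-spin.
That gives t₂g⁵ eg².
Orbital CFSE = -0.8Δ₀ = -0.8 × 13900 = -11120 cm⁻¹.
High-spin has no excess pairs, so no pairing correction applies.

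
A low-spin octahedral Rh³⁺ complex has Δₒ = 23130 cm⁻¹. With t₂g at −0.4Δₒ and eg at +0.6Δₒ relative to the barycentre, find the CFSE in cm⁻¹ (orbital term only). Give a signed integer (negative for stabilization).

-55512

Rh is in group 9, so Rh³⁺ is d⁶ (9 − 3 = 6).
Configuration: t₂g⁶ eg⁰.
Orbital CFSE = 6(-0.4) + 0(0.6) = -2.4Δₒ = -2.4 × 23130 = -55512 cm⁻¹.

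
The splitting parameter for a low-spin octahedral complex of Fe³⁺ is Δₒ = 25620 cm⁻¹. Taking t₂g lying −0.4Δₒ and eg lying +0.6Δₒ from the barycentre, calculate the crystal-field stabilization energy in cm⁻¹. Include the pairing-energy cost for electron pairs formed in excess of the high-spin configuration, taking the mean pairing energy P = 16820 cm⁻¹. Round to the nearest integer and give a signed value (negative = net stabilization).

Group 8 minus oxidation state +3 gives a d⁵ configuration for Fe³⁺.
Configuration: t₂g⁵ eg⁰.
Orbital CFSE = 5(-0.4) + 0(0.6) = -2.0Δₒ = -2.0 × 25620 = -51240 cm⁻¹.
Relative to high-spin t₂g³ eg² (0 paired), the low-spin configuration has 2 additional pairs, contributing +2 × 16820 = +33640 cm⁻¹.
Overall CFSE = -51240 + 33640 = -17600 cm⁻¹.

-17600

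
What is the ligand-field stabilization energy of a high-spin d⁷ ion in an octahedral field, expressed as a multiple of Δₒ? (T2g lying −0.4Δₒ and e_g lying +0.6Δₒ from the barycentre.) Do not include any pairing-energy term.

Configuration: t2g^5 e_g^2.
CFSE = 5(-0.4Δₒ) + 2(0.6Δₒ) = -2.0Δₒ + 1.2Δₒ = -0.8Δₒ.

-0.8 Δₒ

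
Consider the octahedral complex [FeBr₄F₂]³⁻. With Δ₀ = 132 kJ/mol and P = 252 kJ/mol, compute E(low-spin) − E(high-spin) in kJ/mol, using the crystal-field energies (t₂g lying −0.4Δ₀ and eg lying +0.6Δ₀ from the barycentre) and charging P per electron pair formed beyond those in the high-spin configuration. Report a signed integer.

240

Ligand charges: 4×(-1) from Br⁻ and 2×(-1) from F⁻ sum to -6; with overall charge -3, Fe is +3.
Group 8 minus oxidation state +3 gives a d⁵ configuration for Fe³⁺.
High-spin d⁵ fills as t₂g³ eg² with CFSE 3(−0.4) + 2(+0.6) = 0.0Δ₀ = 0 kJ/mol.
For low-spin the configuration is t₂g⁵ eg⁰: orbital energy -2.0 × 132 = -264 kJ/mol, and 2 additional pairs relative to high-spin add 504 kJ/mol, giving 240 kJ/mol.
The difference is 240 − (0) = 240 kJ/mol, so high-spin lies lower.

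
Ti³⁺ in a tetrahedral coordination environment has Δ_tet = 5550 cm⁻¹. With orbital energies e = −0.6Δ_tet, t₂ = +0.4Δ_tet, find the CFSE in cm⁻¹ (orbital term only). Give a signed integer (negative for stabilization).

Group 4 minus oxidation state +3 gives a d¹ configuration for Ti³⁺.
With tetrahedral geometry the complex is necessarily high-spin.
Electron filling gives e¹ t₂⁰.
CFSE(orbital) = 1×(-0.6Δ_tet) + 0×(0.4Δ_tet) = -0.6Δ_tet; with Δ_tet = 5550 cm⁻¹ that is -3330 cm⁻¹.

-3330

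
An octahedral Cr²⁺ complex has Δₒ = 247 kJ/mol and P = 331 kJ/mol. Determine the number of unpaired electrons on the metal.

4

Group 6 minus oxidation state +2 gives a d⁴ configuration for Cr²⁺.
Since Δₒ = 247 kJ/mol < P = 331 kJ/mol, the complex adopts the high-spin configuration.
Configuration: t2g^3 e_g^1.
Unpaired electrons: 4.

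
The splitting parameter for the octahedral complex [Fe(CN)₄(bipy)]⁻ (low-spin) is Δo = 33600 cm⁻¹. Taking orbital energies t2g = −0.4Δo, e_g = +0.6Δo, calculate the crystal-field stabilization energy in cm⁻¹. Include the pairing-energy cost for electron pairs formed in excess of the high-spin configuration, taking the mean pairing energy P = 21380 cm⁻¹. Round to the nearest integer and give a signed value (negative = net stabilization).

-24440

Ligand charges: 4×(-1) from CN⁻ and 1×(+0) from bipy sum to -4; with overall charge -1, Fe is +3.
Fe sits in group 8; removing 3 electrons leaves Fe³⁺ with 8 − 3 = 5 d electrons.
The d⁵ electrons fill as t2g^5 e_g^0.
The orbital stabilization is -2.0Δo = -2.0 × 33600 = -67200 cm⁻¹.
Pairing penalty: 2 pairs vs 0 in the high-spin reference → 2 extra × P = 42760 cm⁻¹.
Overall CFSE = -67200 + 42760 = -24440 cm⁻¹.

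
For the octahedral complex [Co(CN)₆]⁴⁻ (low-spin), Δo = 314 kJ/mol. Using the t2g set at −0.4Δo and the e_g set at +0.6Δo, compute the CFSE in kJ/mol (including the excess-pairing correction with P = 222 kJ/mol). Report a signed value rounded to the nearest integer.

Each CN⁻ contributes -1; 6 × (-1) = -6. With overall charge -4, Co is in the +2 oxidation state.
Co is in group 9, so Co²⁺ is d⁷ (9 − 2 = 7).
The d⁷ electrons fill as t2g^6 e_g^1.
CFSE(orbital) = 6×(-0.4Δo) + 1×(0.6Δo) = -1.8Δo; with Δo = 314 kJ/mol that is -565 kJ/mol.
High-spin d⁷ would be t2g^5 e_g^2 with 2 pairs; low-spin has 3, so 1 excess pair costs +1P = +222 kJ/mol.
Combining: -565 + 222 = -343 kJ/mol.

-343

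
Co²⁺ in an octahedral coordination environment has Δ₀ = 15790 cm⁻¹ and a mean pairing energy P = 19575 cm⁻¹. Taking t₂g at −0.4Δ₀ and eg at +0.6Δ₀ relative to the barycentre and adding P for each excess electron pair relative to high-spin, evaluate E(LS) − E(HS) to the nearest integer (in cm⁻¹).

Co is in group 9, so Co²⁺ is d⁷ (9 − 2 = 7).
High-spin d⁷ fills as t₂g⁵ eg² with CFSE 5(−0.4) + 2(+0.6) = -0.8Δ₀ = -12632 cm⁻¹.
For low-spin the configuration is t₂g⁶ eg¹: orbital energy -1.8 × 15790 = -28422 cm⁻¹, and 1 additional pair relative to high-spin adds 19575 cm⁻¹, giving -8847 cm⁻¹.
The difference is -8847 − (-12632) = 3785 cm⁻¹, so high-spin lies lower.

3785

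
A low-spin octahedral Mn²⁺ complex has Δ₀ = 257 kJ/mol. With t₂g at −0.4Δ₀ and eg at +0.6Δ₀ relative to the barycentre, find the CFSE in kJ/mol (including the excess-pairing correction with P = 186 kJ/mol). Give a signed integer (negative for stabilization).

-142

Mn²⁺: group 7, so d-count = 7 − 2 = 5.
Configuration: t₂g⁵ eg⁰.
The orbital stabilization is -2.0Δ₀ = -2.0 × 257 = -514 kJ/mol.
Relative to high-spin t₂g³ eg² (0 paired), the low-spin configuration has 2 additional pairs, contributing +2 × 186 = +372 kJ/mol.
Net CFSE = -514 + 372 = -142 kJ/mol.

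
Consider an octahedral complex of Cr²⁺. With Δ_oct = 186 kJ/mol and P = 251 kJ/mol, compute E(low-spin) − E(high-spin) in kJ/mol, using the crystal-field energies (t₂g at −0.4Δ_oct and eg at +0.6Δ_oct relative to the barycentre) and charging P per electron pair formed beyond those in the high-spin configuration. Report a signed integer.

Group 6 minus oxidation state +2 gives a d⁴ configuration for Cr²⁺.
High-spin: t₂g³ eg¹, CFSE = -0.6Δ_oct = -112 kJ/mol.
Low-spin t₂g⁴ eg⁰ gives -1.6Δ_oct = -298 kJ/mol, but forming 1 extra pair costs 1P = 251 kJ/mol, so E(LS) = -298 + 251 = -47 kJ/mol.
E(LS) − E(HS) = -47 − (-112) = 65 kJ/mol.

65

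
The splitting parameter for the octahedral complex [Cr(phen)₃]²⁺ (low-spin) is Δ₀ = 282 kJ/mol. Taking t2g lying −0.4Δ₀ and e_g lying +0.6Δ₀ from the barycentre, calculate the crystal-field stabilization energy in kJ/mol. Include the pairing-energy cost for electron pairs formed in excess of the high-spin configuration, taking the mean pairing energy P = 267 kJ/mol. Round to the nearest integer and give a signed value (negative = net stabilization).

-184

phen is neutral, so the +2 overall charge sits on Cr: oxidation state +2.
Cr sits in group 6; removing 2 electrons leaves Cr²⁺ with 6 − 2 = 4 d electrons.
Configuration: t2g^4 e_g^0.
The orbital stabilization is -1.6Δ₀ = -1.6 × 282 = -451 kJ/mol.
Relative to high-spin t2g^3 e_g^1 (0 paired), the low-spin configuration has 1 additional pair, contributing +1 × 267 = +267 kJ/mol.
Net CFSE = -451 + 267 = -184 kJ/mol.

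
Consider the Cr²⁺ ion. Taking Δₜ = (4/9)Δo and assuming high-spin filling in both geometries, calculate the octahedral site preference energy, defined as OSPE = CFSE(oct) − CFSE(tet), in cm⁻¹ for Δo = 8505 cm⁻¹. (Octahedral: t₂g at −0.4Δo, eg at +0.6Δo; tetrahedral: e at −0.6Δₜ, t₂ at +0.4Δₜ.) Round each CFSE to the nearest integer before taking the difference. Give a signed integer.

-3591

Cr sits in group 6; removing 2 electrons leaves Cr²⁺ with 6 − 2 = 4 d electrons.
Octahedral (high-spin): t2g^3 e_g^1, CFSE = 3(−0.4) + 1(+0.6) = -0.6Δo = -0.6 × 8505 = -5103 cm⁻¹.
Tetrahedral: e^2 t2^2, CFSE = 2(−0.6) + 2(+0.4) = -0.4Δₜ = -0.4 × (4/9) × 8505 = -1512 cm⁻¹.
Subtracting, OSPE = -5103 − (-1512) = -3591 cm⁻¹.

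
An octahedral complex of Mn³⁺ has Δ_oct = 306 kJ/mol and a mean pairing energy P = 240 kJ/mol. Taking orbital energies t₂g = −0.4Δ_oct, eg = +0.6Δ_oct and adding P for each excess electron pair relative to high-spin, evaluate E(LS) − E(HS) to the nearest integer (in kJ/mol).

Mn sits in group 7; removing 3 electrons leaves Mn³⁺ with 7 − 3 = 4 d electrons.
In the high-spin limit (t₂g³ eg¹) the orbital term is -0.6Δ_oct = -184 kJ/mol, with no excess pairing.
Low-spin: t₂g⁴ eg⁰, orbital CFSE = -1.6Δ_oct = -490 kJ/mol; plus 1 excess pair × P = +240 kJ/mol; total -250 kJ/mol.
Thus E(LS) − E(HS) = -66 kJ/mol.

-66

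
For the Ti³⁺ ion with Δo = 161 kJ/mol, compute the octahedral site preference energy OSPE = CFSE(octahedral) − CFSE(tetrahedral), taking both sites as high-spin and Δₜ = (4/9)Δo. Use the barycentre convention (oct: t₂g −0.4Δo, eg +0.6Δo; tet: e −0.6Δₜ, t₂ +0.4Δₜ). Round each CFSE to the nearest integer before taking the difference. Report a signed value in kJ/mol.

-21

Ti sits in group 4; removing 3 electrons leaves Ti³⁺ with 4 − 3 = 1 d electrons.
In an octahedral site d¹ (HS) is t2g^1 e_g^0, giving CFSE(oct) = -0.4Δo = -64 kJ/mol.
Tetrahedral: e^1 t2^0, CFSE = 1(−0.6) + 0(+0.4) = -0.6Δₜ = -0.6 × (4/9) × 161 = -43 kJ/mol.
Subtracting, OSPE = -64 − (-43) = -21 kJ/mol.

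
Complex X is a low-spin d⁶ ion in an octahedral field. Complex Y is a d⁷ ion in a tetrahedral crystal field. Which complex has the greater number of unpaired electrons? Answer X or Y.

X: t₂g⁶ eg⁰ → 0 unpaired.
Y: Tetrahedral splitting is small, so the complex is high-spin; e⁴ t₂³ → 3 unpaired.
So Y has more unpaired electrons.

Y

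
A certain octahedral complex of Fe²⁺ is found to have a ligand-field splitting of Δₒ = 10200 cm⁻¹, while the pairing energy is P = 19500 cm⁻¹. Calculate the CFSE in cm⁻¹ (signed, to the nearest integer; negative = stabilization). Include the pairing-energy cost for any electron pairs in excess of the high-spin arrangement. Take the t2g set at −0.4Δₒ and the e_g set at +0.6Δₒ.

Fe sits in group 8; removing 2 electrons leaves Fe²⁺ with 8 − 2 = 6 d electrons.
With Δₒ < P the complex is high-spin.
That gives t2g^4 e_g^2.
Orbital CFSE = -0.4Δₒ = -0.4 × 10200 = -4080 cm⁻¹.
High-spin has no excess pairs, so no pairing correction applies.

-4080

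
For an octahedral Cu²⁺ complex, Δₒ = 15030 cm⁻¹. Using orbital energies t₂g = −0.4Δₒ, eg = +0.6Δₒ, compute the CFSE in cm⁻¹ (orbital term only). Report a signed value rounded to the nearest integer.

-9018

Cu²⁺: group 11, so d-count = 11 − 2 = 9.
Electron filling gives t₂g⁶ eg³.
The orbital stabilization is -0.6Δₒ = -0.6 × 15030 = -9018 cm⁻¹.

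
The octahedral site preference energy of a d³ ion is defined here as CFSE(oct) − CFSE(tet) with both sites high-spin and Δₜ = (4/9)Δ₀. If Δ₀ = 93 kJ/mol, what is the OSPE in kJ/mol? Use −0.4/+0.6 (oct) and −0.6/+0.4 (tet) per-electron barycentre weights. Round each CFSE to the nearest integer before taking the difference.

In an octahedral site d³ (HS) is t2g^3 e_g^0, giving CFSE(oct) = -1.2Δ₀ = -112 kJ/mol.
Tetrahedral e^2 t2^1 gives -0.8Δₜ = -0.8 × (4/9) × 93 = -33 kJ/mol.
OSPE = -112 − (-33) = -79 kJ/mol.

-79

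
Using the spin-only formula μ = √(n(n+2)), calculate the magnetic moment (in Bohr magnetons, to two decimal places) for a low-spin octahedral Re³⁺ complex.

2.83 Bohr magnetons

Re sits in group 7; removing 3 electrons leaves Re³⁺ with 7 − 3 = 4 d electrons.
Configuration: t₂g⁴ eg⁰ → 2 unpaired electrons.
μ(spin-only) = √[2(2+2)] = √8 ≈ 2.83 Bohr magnetons.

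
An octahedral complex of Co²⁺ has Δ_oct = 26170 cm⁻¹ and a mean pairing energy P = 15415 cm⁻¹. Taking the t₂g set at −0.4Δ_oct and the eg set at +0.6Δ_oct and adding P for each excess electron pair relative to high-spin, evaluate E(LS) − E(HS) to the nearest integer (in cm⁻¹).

Co²⁺: group 9, so d-count = 9 − 2 = 7.
High-spin d⁷ fills as t₂g⁵ eg² with CFSE 5(−0.4) + 2(+0.6) = -0.8Δ_oct = -20936 cm⁻¹.
Low-spin t₂g⁶ eg¹ gives -1.8Δ_oct = -47106 cm⁻¹, but forming 1 extra pair costs 1P = 15415 cm⁻¹, so E(LS) = -47106 + 15415 = -31691 cm⁻¹.
E(LS) − E(HS) = -31691 − (-20936) = -10755 cm⁻¹.

-10755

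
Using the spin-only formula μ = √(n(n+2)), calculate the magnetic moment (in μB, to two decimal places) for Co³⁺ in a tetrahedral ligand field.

Group 9 minus oxidation state +3 gives a d⁶ configuration for Co³⁺.
Tetrahedral fields are weak (Δₜ ≈ 4/9 Δₒ), so electrons fill high-spin.
Configuration: e³ t₂³ → 4 unpaired electrons.
μ(spin-only) = √[4(4+2)] = √24 ≈ 4.90 μB.

4.90 μB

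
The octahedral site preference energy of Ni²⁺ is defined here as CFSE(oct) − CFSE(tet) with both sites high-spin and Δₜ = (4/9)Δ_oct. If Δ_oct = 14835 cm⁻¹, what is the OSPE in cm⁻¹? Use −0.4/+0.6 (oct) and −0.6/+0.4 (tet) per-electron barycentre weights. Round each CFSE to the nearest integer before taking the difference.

-12527

Ni sits in group 10; removing 2 electrons leaves Ni²⁺ with 10 − 2 = 8 d electrons.
Octahedral high-spin t₂g⁶ eg²: CFSE = -1.2 × 14835 = -17802 cm⁻¹.
In a tetrahedral site the filling is e⁴ t₂⁴: CFSE(tet) = -0.8Δₜ = -0.8 × (4/9)(14835) = -5275 cm⁻¹.
OSPE = -17802 − (-5275) = -12527 cm⁻¹.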